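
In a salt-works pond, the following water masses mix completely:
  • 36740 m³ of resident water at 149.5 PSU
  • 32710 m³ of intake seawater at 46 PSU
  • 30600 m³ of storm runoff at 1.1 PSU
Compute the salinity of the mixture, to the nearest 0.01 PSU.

70.27 PSU

Conserving salt mass:
salt = 36,740×149.5 + 32,710×46 + 30,600×1.1 = 5,492,630 + 1,504,660 + 33,660 = 7,030,950
volume = 36,740 + 32,710 + 30,600 = 100,050 m³
S = 7,030,950 / 100,050 = 70.2744 PSU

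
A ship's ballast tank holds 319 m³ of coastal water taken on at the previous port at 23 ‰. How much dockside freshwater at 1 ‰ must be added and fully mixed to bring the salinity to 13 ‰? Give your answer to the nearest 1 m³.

266 m³

Salt balance: 319×23 + V×1 = (319+V)×13
7,337 + 1V = 4,147 + 13V
3,190 = 12V
V = 265.83 m³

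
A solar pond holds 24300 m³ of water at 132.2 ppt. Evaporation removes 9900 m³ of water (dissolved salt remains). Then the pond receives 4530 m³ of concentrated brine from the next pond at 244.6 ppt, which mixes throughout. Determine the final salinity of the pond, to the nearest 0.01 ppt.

228.24 ppt

After evaporation: salt = 24,300×132.2 = 3,212,460; volume = 24,300 − 9,900 = 14,400 m³
After mixing: salt = 3,212,460 + 4,530×244.6 = 4,320,498; volume = 14,400 + 4,530 = 18,930 m³
S = 4,320,498 / 18,930 = 228.2355 ppt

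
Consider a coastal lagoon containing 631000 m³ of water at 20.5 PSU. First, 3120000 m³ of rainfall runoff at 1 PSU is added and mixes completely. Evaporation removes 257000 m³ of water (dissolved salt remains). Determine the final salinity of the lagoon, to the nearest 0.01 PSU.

After mixing: salt = 631,000×20.5 + 3,120,000×1 = 16,055,500; volume = 3,751,000 m³
After evaporation: salt unchanged = 16,055,500; volume = 3,751,000 − 257,000 = 3,494,000 m³
S = 16,055,500 / 3,494,000 = 4.5952 PSU

4.60 PSU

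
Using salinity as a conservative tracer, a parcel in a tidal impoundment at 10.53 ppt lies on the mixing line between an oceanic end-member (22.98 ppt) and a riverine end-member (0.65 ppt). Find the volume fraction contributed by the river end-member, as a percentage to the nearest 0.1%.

Let f be the freshwater fraction. Salt balance per unit volume:
f×0.65 + (1−f)×22.98 = 10.53
f = (22.98 − 10.53) / (22.98 − 0.65) = 12.45/22.33 = 0.5575

55.8%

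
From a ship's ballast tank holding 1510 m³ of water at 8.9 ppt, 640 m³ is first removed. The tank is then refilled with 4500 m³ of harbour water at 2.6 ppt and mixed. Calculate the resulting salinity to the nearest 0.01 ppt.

3.62 ppt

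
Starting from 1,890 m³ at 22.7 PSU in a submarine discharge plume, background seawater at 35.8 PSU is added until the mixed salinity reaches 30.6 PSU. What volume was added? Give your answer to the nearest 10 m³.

2870 m³

Salt balance: 1,890×22.7 + V×35.8 = (1,890+V)×30.6
42,903 + 35.8V = 57,834 + 30.6V
14,931 = 5.2V
V = 2,871.35 m³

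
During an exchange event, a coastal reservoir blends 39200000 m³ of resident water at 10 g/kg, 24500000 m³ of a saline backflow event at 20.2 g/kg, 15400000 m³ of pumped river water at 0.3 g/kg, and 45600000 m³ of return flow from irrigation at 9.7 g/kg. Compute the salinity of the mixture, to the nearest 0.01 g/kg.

Weighted by volume,
salt = 39,200,000×10 + 24,500,000×20.2 + 15,400,000×0.3 + 45,600,000×9.7 = 392,000,000 + 494,900,000 + 4,620,000 + 442,320,000 = 1,333,840,000
volume = 39,200,000 + 24,500,000 + 15,400,000 + 45,600,000 = 124,700,000 m³
S = 1,333,840,000 / 124,700,000 = 10.6964 g/kg

10.70 g/kg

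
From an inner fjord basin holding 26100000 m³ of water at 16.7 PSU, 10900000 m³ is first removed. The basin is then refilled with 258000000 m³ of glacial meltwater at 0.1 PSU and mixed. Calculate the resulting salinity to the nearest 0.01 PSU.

1.02 PSU

Remaining after removal: 15,200,000 m³ at 16.7 PSU (salt = 253,840,000)
After addition: salt = 253,840,000 + 258,000,000×0.1 = 279,640,000; volume = 273,200,000 m³
S = 279,640,000 / 273,200,000 = 1.0236 PSU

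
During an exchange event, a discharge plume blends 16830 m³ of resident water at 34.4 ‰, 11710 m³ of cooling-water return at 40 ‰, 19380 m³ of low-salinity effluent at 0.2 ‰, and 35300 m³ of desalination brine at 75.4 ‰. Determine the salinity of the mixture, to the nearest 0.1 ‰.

44.6 ‰

Salt balance:
salt = 16,830×34.4 + 11,710×40 + 19,380×0.2 + 35,300×75.4 = 578,952 + 468,400 + 3,876 + 2,661,620 = 3,712,848
volume = 16,830 + 11,710 + 19,380 + 35,300 = 83,220 m³
S = 3,712,848 / 83,220 = 44.615 ‰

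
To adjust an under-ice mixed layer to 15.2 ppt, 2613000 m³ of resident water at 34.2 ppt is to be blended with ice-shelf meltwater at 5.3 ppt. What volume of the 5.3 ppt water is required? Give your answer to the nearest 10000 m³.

Salt balance: 2,613,000×34.2 + V×5.3 = (2,613,000+V)×15.2
89,364,600 + 5.3V = 39,717,600 + 15.2V
49,647,000 = 9.9V
V = 5,014,848.48 m³

5010000 m³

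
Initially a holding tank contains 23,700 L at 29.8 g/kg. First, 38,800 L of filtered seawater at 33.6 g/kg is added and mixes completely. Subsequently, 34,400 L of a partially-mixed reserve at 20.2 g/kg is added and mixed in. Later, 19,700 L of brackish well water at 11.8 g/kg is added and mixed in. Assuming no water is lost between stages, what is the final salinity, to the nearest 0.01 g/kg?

25.19 g/kg

Mass of salt is conserved:
Initial salt = 23,700×29.8 = 706,260
After stage 1: salt = 706,260 + 38,800×33.6 = 2,009,940; volume = 62,500 L; S = 32.159 g/kg
After stage 2: salt = 2,009,940 + 34,400×20.2 = 2,704,820; volume = 96,900 L; S = 27.914 g/kg
After stage 3: salt = 2,704,820 + 19,700×11.8 = 2,937,280; volume = 116,600 L
S = 2,937,280 / 116,600 = 25.1911 g/kg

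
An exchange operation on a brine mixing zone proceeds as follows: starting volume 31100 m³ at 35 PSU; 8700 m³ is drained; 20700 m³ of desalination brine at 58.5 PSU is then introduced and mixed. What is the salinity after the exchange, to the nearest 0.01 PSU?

Remaining after removal: 22,400 m³ at 35 PSU (salt = 784,000)
After addition: salt = 784,000 + 20,700×58.5 = 1,994,950; volume = 43,100 m³
S = 1,994,950 / 43,100 = 46.2865 PSU

46.29 PSU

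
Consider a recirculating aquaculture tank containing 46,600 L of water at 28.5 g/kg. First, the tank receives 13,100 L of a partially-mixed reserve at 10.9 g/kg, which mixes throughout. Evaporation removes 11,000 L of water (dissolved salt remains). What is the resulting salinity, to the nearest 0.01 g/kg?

After mixing: salt = 46,600×28.5 + 13,100×10.9 = 1,470,890; volume = 59,700 L
After evaporation: salt unchanged = 1,470,890; volume = 59,700 − 11,000 = 48,700 L
S = 1,470,890 / 48,700 = 30.2031 g/kg

30.20 g/kg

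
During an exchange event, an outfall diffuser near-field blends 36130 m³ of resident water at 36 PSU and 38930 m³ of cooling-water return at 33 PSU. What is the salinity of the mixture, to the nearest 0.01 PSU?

Conserving salt mass:
salt = 36,130×36 + 38,930×33 = 1,300,680 + 1,284,690 = 2,585,370
volume = 36,130 + 38,930 = 75,060 m³
S = 2,585,370 / 75,060 = 34.444 PSU

34.44 PSU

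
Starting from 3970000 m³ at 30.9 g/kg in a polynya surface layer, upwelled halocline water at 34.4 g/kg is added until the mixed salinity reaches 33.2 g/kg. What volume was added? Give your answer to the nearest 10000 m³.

7610000 m³

Salt balance: 3,970,000×30.9 + V×34.4 = (3,970,000+V)×33.2
122,673,000 + 34.4V = 131,804,000 + 33.2V
9,131,000 = 1.2V
V = 7,609,166.67 m³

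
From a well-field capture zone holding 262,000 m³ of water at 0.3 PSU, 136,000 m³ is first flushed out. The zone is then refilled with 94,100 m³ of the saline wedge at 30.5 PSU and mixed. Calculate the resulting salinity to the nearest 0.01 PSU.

Remaining after removal: 126,000 m³ at 0.3 PSU (salt = 37,800)
After addition: salt = 37,800 + 94,100×30.5 = 2,907,850; volume = 220,100 m³
S = 2,907,850 / 220,100 = 13.2115 PSU

13.21 PSU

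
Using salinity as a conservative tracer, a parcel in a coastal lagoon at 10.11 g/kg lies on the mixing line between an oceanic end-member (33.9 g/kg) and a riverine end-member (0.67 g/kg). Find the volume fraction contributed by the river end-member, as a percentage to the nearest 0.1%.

Let f be the freshwater fraction. Salt balance per unit volume:
f×0.67 + (1−f)×33.9 = 10.11
f = (33.9 − 10.11) / (33.9 − 0.67) = 23.79/33.23 = 0.7159

71.6%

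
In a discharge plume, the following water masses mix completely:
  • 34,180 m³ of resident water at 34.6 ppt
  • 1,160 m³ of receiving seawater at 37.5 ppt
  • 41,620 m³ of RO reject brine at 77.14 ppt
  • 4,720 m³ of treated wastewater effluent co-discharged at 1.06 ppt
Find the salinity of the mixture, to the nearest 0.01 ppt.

Total salt / total volume:
salt = 34,180×34.6 + 1,160×37.5 + 41,620×77.14 + 4,720×1.06 = 1,182,628 + 43,500 + 3,210,566.8 + 5,003.2 = 4,441,698
volume = 34,180 + 1,160 + 41,620 + 4,720 = 81,680 m³
S = 4,441,698 / 81,680 = 54.3793 ppt

54.38 ppt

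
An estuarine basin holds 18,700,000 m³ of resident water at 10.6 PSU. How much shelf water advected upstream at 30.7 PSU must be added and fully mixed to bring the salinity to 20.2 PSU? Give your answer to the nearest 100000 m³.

17100000 m³

Salt balance: 18,700,000×10.6 + V×30.7 = (18,700,000+V)×20.2
198,220,000 + 30.7V = 377,740,000 + 20.2V
179,520,000 = 10.5V
V = 17,097,142.86 m³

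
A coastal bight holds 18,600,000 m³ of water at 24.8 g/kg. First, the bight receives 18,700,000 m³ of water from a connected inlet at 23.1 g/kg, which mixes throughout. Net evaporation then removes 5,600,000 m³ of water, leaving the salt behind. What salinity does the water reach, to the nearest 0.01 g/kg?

28.18 g/kg

After mixing: salt = 18,600,000×24.8 + 18,700,000×23.1 = 893,250,000; volume = 37,300,000 m³
After evaporation: salt unchanged = 893,250,000; volume = 37,300,000 − 5,600,000 = 31,700,000 m³
S = 893,250,000 / 31,700,000 = 28.1782 g/kg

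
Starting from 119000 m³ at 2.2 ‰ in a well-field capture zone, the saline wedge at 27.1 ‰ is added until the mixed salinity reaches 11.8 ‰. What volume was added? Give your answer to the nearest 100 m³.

Salt balance: 119,000×2.2 + V×27.1 = (119,000+V)×11.8
261,800 + 27.1V = 1,404,200 + 11.8V
1,142,400 = 15.3V
V = 74,666.67 m³

74700 m³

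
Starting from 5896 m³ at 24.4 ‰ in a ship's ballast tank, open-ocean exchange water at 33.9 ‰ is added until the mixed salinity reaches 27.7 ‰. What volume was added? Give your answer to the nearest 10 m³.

3140 m³

Salt balance: 5,896×24.4 + V×33.9 = (5,896+V)×27.7
143,862.4 + 33.9V = 163,319.2 + 27.7V
19,456.8 = 6.2V
V = 3,138.19 m³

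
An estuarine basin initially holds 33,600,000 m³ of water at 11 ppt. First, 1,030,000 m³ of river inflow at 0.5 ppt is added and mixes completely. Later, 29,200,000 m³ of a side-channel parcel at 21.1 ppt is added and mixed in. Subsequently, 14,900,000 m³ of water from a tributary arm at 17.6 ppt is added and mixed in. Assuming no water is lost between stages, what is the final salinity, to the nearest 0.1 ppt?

Total salt / total volume:
Initial salt = 33,600,000×11 = 369,600,000
After stage 1: salt = 369,600,000 + 1,030,000×0.5 = 370,115,000; volume = 34,630,000 m³; S = 10.688 ppt
After stage 2: salt = 370,115,000 + 29,200,000×21.1 = 986,235,000; volume = 63,830,000 m³; S = 15.451 ppt
After stage 3: salt = 986,235,000 + 14,900,000×17.6 = 1,248,475,000; volume = 78,730,000 m³
S = 1,248,475,000 / 78,730,000 = 15.8577 ppt

15.9 ppt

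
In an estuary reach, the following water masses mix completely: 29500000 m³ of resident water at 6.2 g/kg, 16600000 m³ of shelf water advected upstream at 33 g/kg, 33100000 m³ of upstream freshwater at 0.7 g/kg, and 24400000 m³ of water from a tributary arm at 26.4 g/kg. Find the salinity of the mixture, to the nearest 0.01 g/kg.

13.49 g/kg

Weighted by volume,
salt = 29,500,000×6.2 + 16,600,000×33 + 33,100,000×0.7 + 24,400,000×26.4 = 182,900,000 + 547,800,000 + 23,170,000 + 644,160,000 = 1,398,030,000
volume = 29,500,000 + 16,600,000 + 33,100,000 + 24,400,000 = 103,600,000 m³
S = 1,398,030,000 / 103,600,000 = 13.4945 g/kg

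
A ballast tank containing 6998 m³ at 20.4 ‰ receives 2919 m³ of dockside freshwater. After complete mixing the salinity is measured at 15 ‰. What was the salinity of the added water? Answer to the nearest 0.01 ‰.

Salt balance: 6,998×20.4 + 2,919×S = 9,917×15
142,759.2 + 2,919·S = 148,755
S = (148,755 − 142,759.2) / 2,919 = 2.0541 ‰

2.05 ‰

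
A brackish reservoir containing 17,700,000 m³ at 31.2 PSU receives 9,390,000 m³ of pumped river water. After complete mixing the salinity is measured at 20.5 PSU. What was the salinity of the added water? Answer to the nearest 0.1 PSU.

Salt balance: 17,700,000×31.2 + 9,390,000×S = 27,090,000×20.5
552,240,000 + 9,390,000·S = 555,345,000
S = (555,345,000 − 552,240,000) / 9,390,000 = 0.3307 PSU

0.3 PSU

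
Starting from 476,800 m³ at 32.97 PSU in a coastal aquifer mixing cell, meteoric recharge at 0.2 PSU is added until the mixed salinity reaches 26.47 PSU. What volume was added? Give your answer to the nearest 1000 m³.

118000 m³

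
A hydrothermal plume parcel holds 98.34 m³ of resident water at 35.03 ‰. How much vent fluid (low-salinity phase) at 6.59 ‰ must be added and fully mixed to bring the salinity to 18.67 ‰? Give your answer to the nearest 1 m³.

133 m³

Salt balance: 98.34×35.03 + V×6.59 = (98.34+V)×18.67
3,444.8502 + 6.59V = 1,836.0078 + 18.67V
1,608.8424 = 12.08V
V = 133.18 m³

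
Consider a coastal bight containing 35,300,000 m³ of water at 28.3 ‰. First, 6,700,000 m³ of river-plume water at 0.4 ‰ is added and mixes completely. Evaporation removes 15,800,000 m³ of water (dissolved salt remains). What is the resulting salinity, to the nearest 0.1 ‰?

After mixing: salt = 35,300,000×28.3 + 6,700,000×0.4 = 1,001,670,000; volume = 42,000,000 m³
After evaporation: salt unchanged = 1,001,670,000; volume = 42,000,000 − 15,800,000 = 26,200,000 m³
S = 1,001,670,000 / 26,200,000 = 38.2317 ‰

38.2 ‰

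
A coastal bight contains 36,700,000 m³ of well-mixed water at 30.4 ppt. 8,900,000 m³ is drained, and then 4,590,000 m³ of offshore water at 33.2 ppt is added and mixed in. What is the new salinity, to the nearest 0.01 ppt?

Remaining after removal: 27,800,000 m³ at 30.4 ppt (salt = 845,120,000)
After addition: salt = 845,120,000 + 4,590,000×33.2 = 997,508,000; volume = 32,390,000 m³
S = 997,508,000 / 32,390,000 = 30.7968 ppt

30.80 ppt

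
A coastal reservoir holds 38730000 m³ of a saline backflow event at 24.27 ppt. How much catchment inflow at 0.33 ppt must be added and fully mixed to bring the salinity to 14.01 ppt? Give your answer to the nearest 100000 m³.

29000000 m³

Salt balance: 38,730,000×24.27 + V×0.33 = (38,730,000+V)×14.01
939,977,100 + 0.33V = 542,607,300 + 14.01V
397,369,800 = 13.68V
V = 29,047,500 m³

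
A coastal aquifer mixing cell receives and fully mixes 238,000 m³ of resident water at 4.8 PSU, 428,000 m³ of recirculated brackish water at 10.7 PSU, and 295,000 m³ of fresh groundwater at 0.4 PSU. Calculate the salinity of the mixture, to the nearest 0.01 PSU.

6.08 PSU

Salt balance:
salt = 238,000×4.8 + 428,000×10.7 + 295,000×0.4 = 1,142,400 + 4,579,600 + 118,000 = 5,840,000
volume = 238,000 + 428,000 + 295,000 = 961,000 m³
S = 5,840,000 / 961,000 = 6.077 PSU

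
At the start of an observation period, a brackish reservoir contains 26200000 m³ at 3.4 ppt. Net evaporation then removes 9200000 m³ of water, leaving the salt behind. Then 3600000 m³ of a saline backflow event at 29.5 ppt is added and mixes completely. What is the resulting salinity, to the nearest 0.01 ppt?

After evaporation: salt = 26,200,000×3.4 = 89,080,000; volume = 26,200,000 − 9,200,000 = 17,000,000 m³
After mixing: salt = 89,080,000 + 3,600,000×29.5 = 195,280,000; volume = 17,000,000 + 3,600,000 = 20,600,000 m³
S = 195,280,000 / 20,600,000 = 9.4796 ppt

9.48 ppt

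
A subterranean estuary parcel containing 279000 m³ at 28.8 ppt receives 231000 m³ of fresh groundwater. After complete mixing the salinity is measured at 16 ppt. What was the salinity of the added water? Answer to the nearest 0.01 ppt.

Salt balance: 279,000×28.8 + 231,000×S = 510,000×16
8,035,200 + 231,000·S = 8,160,000
S = (8,160,000 − 8,035,200) / 231,000 = 0.5403 ppt

0.54 ppt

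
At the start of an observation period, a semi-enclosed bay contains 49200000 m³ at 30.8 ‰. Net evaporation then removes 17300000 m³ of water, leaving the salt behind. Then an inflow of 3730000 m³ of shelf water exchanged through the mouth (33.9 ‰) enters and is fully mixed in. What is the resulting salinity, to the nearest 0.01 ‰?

After evaporation: salt = 49,200,000×30.8 = 1,515,360,000; volume = 49,200,000 − 17,300,000 = 31,900,000 m³
After mixing: salt = 1,515,360,000 + 3,730,000×33.9 = 1,641,807,000; volume = 31,900,000 + 3,730,000 = 35,630,000 m³
S = 1,641,807,000 / 35,630,000 = 46.0793 ‰

46.08 ‰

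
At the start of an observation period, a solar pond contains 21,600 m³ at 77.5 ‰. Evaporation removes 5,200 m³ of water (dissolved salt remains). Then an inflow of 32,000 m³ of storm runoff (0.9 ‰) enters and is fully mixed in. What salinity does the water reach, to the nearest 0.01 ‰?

35.18 ‰

After evaporation: salt = 21,600×77.5 = 1,674,000; volume = 21,600 − 5,200 = 16,400 m³
After mixing: salt = 1,674,000 + 32,000×0.9 = 1,702,800; volume = 16,400 + 32,000 = 48,400 m³
S = 1,702,800 / 48,400 = 35.1818 ‰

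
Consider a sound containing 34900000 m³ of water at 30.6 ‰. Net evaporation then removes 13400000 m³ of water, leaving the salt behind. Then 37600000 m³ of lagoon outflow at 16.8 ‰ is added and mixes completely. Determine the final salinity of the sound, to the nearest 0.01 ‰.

28.76 ‰

After evaporation: salt = 34,900,000×30.6 = 1,067,940,000; volume = 34,900,000 − 13,400,000 = 21,500,000 m³
After mixing: salt = 1,067,940,000 + 37,600,000×16.8 = 1,699,620,000; volume = 21,500,000 + 37,600,000 = 59,100,000 m³
S = 1,699,620,000 / 59,100,000 = 28.7584 ‰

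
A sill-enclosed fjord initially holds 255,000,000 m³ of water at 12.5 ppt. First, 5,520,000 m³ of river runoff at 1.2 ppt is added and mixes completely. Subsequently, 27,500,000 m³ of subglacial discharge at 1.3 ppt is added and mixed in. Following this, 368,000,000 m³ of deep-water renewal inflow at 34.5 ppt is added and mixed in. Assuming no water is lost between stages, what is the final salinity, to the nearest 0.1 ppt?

Conserving salt mass:
Initial salt = 255,000,000×12.5 = 3,187,500,000
After stage 1: salt = 3,187,500,000 + 5,520,000×1.2 = 3,194,124,000; volume = 260,520,000 m³; S = 12.261 ppt
After stage 2: salt = 3,194,124,000 + 27,500,000×1.3 = 3,229,874,000; volume = 288,020,000 m³; S = 11.214 ppt
After stage 3: salt = 3,229,874,000 + 368,000,000×34.5 = 15,925,874,000; volume = 656,020,000 m³
S = 15,925,874,000 / 656,020,000 = 24.2765 ppt

24.3 ppt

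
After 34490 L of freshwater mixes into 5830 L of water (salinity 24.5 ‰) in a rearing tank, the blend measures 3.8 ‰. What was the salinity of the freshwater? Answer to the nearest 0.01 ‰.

Salt balance: 5,830×24.5 + 34,490×S = 40,320×3.8
142,835 + 34,490·S = 153,216
S = (153,216 − 142,835) / 34,490 = 0.301 ‰

0.30 ‰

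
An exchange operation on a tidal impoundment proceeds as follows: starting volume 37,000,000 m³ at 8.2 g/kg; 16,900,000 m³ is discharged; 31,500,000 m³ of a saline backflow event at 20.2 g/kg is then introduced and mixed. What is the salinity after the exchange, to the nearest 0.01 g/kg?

Remaining after removal: 20,100,000 m³ at 8.2 g/kg (salt = 164,820,000)
After addition: salt = 164,820,000 + 31,500,000×20.2 = 801,120,000; volume = 51,600,000 m³
S = 801,120,000 / 51,600,000 = 15.5256 g/kg

15.53 g/kg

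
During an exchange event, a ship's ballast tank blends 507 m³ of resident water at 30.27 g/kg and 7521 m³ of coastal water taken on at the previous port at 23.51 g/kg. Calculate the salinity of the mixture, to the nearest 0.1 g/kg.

23.9 g/kg

Weighted by volume,
salt = 507×30.27 + 7,521×23.51 = 15,346.89 + 176,818.71 = 192,165.6
volume = 507 + 7,521 = 8,028 m³
S = 192,165.6 / 8,028 = 23.937 g/kg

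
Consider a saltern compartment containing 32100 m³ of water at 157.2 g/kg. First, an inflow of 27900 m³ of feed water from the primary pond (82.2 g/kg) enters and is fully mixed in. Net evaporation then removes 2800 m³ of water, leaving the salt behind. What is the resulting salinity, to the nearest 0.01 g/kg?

After mixing: salt = 32,100×157.2 + 27,900×82.2 = 7,339,500; volume = 60,000 m³
After evaporation: salt unchanged = 7,339,500; volume = 60,000 − 2,800 = 57,200 m³
S = 7,339,500 / 57,200 = 128.3129 g/kg

128.31 g/kg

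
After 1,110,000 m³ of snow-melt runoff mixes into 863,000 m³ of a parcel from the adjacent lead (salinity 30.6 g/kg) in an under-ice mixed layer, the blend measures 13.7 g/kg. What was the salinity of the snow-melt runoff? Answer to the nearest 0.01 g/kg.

0.56 g/kg

Salt balance: 863,000×30.6 + 1,110,000×S = 1,973,000×13.7
26,407,800 + 1,110,000·S = 27,030,100
S = (27,030,100 − 26,407,800) / 1,110,000 = 0.5606 g/kg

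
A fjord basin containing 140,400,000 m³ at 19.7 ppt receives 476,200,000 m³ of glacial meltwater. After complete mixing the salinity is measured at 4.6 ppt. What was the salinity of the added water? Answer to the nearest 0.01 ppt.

0.15 ppt

Salt balance: 140,400,000×19.7 + 476,200,000×S = 616,600,000×4.6
2,765,880,000 + 476,200,000·S = 2,836,360,000
S = (2,836,360,000 − 2,765,880,000) / 476,200,000 = 0.148 ppt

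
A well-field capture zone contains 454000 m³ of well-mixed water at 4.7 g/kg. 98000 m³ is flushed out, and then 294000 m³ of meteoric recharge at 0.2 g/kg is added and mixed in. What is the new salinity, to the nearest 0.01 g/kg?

2.66 g/kg

Remaining after removal: 356,000 m³ at 4.7 g/kg (salt = 1,673,200)
After addition: salt = 1,673,200 + 294,000×0.2 = 1,732,000; volume = 650,000 m³
S = 1,732,000 / 650,000 = 2.6646 g/kg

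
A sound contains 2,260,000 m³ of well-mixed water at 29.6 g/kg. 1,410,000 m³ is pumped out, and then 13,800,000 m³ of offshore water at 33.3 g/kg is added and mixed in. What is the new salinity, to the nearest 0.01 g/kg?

33.09 g/kg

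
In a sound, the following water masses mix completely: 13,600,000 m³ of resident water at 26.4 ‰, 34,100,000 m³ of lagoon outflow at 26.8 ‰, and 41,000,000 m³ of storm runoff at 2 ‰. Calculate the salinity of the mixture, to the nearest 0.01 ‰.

By conservation of dissolved salt,
salt = 13,600,000×26.4 + 34,100,000×26.8 + 41,000,000×2 = 359,040,000 + 913,880,000 + 82,000,000 = 1,354,920,000
volume = 13,600,000 + 34,100,000 + 41,000,000 = 88,700,000 m³
S = 1,354,920,000 / 88,700,000 = 15.2753 ‰

15.28 ‰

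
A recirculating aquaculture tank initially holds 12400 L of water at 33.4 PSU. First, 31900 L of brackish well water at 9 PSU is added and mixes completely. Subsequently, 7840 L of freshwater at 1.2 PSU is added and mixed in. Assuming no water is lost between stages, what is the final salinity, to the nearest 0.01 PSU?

Conserving salt mass:
Initial salt = 12,400×33.4 = 414,160
After stage 1: salt = 414,160 + 31,900×9 = 701,260; volume = 44,300 L; S = 15.83 PSU
After stage 2: salt = 701,260 + 7,840×1.2 = 710,668; volume = 52,140 L
S = 710,668 / 52,140 = 13.63 PSU

13.63 PSU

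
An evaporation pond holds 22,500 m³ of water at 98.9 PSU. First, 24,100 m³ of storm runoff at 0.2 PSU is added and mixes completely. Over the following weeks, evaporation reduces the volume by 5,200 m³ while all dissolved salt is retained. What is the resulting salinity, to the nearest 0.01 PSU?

53.87 PSU

After mixing: salt = 22,500×98.9 + 24,100×0.2 = 2,230,070; volume = 46,600 m³
After evaporation: salt unchanged = 2,230,070; volume = 46,600 − 5,200 = 41,400 m³
S = 2,230,070 / 41,400 = 53.8664 PSU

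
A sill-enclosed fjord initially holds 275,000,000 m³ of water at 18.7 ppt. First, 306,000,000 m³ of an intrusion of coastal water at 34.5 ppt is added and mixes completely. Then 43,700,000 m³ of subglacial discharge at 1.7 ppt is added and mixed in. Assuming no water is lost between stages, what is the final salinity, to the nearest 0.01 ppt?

25.25 ppt

Conserving salt mass:
Initial salt = 275,000,000×18.7 = 5,142,500,000
After stage 1: salt = 5,142,500,000 + 306,000,000×34.5 = 15,699,500,000; volume = 581,000,000 m³; S = 27.022 ppt
After stage 2: salt = 15,699,500,000 + 43,700,000×1.7 = 15,773,790,000; volume = 624,700,000 m³
S = 15,773,790,000 / 624,700,000 = 25.2502 ppt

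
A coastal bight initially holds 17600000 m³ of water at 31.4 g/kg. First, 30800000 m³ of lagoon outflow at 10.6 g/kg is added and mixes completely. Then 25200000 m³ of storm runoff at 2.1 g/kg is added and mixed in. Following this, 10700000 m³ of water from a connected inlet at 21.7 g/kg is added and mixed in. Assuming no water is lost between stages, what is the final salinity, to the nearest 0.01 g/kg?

13.81 g/kg

Mass of salt is conserved:
Initial salt = 17,600,000×31.4 = 552,640,000
After stage 1: salt = 552,640,000 + 30,800,000×10.6 = 879,120,000; volume = 48,400,000 m³; S = 18.164 g/kg
After stage 2: salt = 879,120,000 + 25,200,000×2.1 = 932,040,000; volume = 73,600,000 m³; S = 12.664 g/kg
After stage 3: salt = 932,040,000 + 10,700,000×21.7 = 1,164,230,000; volume = 84,300,000 m³
S = 1,164,230,000 / 84,300,000 = 13.8106 g/kg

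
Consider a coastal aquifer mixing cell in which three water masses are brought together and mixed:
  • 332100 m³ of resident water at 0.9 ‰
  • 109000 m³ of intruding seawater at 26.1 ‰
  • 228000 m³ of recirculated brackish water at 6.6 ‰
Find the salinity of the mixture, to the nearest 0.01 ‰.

6.95 ‰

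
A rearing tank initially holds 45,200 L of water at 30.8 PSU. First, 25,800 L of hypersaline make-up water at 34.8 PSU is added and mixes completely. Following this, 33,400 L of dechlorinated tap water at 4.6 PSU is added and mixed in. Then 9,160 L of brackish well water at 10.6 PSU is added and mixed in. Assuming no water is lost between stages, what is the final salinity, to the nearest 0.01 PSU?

By conservation of dissolved salt,
Initial salt = 45,200×30.8 = 1,392,160
After stage 1: salt = 1,392,160 + 25,800×34.8 = 2,290,000; volume = 71,000 L; S = 32.254 PSU
After stage 2: salt = 2,290,000 + 33,400×4.6 = 2,443,640; volume = 104,400 L; S = 23.407 PSU
After stage 3: salt = 2,443,640 + 9,160×10.6 = 2,540,736; volume = 113,560 L
S = 2,540,736 / 113,560 = 22.3735 PSU

22.37 PSU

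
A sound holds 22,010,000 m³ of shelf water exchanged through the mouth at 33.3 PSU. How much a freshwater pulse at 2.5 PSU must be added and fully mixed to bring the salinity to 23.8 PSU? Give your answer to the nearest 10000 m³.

9820000 m³

Salt balance: 22,010,000×33.3 + V×2.5 = (22,010,000+V)×23.8
732,933,000 + 2.5V = 523,838,000 + 23.8V
209,095,000 = 21.3V
V = 9,816,666.67 m³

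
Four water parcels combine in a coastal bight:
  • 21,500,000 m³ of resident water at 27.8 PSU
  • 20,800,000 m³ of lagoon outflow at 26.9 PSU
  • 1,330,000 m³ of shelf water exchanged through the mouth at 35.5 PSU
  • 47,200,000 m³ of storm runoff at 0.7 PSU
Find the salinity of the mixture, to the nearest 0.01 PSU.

Mass of salt is conserved:
salt = 21,500,000×27.8 + 20,800,000×26.9 + 1,330,000×35.5 + 47,200,000×0.7 = 597,700,000 + 559,520,000 + 47,215,000 + 33,040,000 = 1,237,475,000
volume = 21,500,000 + 20,800,000 + 1,330,000 + 47,200,000 = 90,830,000 m³
S = 1,237,475,000 / 90,830,000 = 13.6241 PSU

13.62 PSU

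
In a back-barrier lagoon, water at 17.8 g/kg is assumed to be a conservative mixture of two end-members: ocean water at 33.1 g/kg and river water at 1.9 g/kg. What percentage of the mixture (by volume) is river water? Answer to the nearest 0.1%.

49.0%

Let f be the freshwater fraction. Salt balance per unit volume:
f×1.9 + (1−f)×33.1 = 17.8
f = (33.1 − 17.8) / (33.1 − 1.9) = 15.3/31.2 = 0.4904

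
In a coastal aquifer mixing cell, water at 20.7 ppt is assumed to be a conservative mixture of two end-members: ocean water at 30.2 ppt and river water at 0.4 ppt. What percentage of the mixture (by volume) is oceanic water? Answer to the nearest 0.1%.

Let g be the oceanic fraction. Salt balance per unit volume:
g×30.2 + (1−g)×0.4 = 20.7
g = (20.7 − 0.4) / (30.2 − 0.4) = 20.3/29.8 = 0.6812

68.1%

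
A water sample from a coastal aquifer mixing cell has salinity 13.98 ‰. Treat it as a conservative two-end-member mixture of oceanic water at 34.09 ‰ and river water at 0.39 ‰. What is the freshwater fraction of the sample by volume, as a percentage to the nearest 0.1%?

Let f be the freshwater fraction. Salt balance per unit volume:
f×0.39 + (1−f)×34.09 = 13.98
f = (34.09 − 13.98) / (34.09 − 0.39) = 20.11/33.7 = 0.5967

59.7%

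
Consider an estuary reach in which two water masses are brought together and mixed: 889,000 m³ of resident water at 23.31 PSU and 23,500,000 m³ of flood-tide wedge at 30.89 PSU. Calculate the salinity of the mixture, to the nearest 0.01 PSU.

Total salt / total volume:
salt = 889,000×23.31 + 23,500,000×30.89 = 20,722,590 + 725,915,000 = 746,637,590
volume = 889,000 + 23,500,000 = 24,389,000 m³
S = 746,637,590 / 24,389,000 = 30.6137 PSU

30.61 PSU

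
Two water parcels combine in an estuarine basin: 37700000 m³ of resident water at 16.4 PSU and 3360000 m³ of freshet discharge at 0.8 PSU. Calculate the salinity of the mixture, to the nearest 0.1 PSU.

Mass of salt is conserved:
salt = 37,700,000×16.4 + 3,360,000×0.8 = 618,280,000 + 2,688,000 = 620,968,000
volume = 37,700,000 + 3,360,000 = 41,060,000 m³
S = 620,968,000 / 41,060,000 = 15.123 PSU

15.1 PSU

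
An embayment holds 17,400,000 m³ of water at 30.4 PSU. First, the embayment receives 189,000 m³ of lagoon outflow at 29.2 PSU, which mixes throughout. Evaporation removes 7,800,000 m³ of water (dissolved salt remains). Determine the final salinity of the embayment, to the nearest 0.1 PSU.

54.6 PSU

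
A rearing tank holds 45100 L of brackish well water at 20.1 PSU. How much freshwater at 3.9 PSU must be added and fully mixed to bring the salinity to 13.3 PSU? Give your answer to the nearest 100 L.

Salt balance: 45,100×20.1 + V×3.9 = (45,100+V)×13.3
906,510 + 3.9V = 599,830 + 13.3V
306,680 = 9.4V
V = 32,625.53 L

32600 L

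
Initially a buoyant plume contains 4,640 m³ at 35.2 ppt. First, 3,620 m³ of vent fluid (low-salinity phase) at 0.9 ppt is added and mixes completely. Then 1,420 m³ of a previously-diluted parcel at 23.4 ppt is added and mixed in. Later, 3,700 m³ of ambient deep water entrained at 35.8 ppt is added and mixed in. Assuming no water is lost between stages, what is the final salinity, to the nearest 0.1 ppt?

24.8 ppt

Salt balance:
Initial salt = 4,640×35.2 = 163,328
After stage 1: salt = 163,328 + 3,620×0.9 = 166,586; volume = 8,260 m³; S = 20.168 ppt
After stage 2: salt = 166,586 + 1,420×23.4 = 199,814; volume = 9,680 m³; S = 20.642 ppt
After stage 3: salt = 199,814 + 3,700×35.8 = 332,274; volume = 13,380 m³
S = 332,274 / 13,380 = 24.8336 ppt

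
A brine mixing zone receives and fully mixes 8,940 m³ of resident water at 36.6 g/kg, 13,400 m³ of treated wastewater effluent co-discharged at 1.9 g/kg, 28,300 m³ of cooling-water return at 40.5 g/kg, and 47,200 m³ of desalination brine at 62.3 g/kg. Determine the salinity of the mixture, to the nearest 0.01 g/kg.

45.37 g/kg

Total salt / total volume:
salt = 8,940×36.6 + 13,400×1.9 + 28,300×40.5 + 47,200×62.3 = 327,204 + 25,460 + 1,146,150 + 2,940,560 = 4,439,374
volume = 8,940 + 13,400 + 28,300 + 47,200 = 97,840 m³
S = 4,439,374 / 97,840 = 45.3738 g/kg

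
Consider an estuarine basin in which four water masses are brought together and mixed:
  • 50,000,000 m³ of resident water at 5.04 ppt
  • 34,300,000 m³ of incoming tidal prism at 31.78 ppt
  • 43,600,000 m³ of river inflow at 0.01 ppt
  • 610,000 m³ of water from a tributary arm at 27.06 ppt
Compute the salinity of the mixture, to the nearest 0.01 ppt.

10.58 ppt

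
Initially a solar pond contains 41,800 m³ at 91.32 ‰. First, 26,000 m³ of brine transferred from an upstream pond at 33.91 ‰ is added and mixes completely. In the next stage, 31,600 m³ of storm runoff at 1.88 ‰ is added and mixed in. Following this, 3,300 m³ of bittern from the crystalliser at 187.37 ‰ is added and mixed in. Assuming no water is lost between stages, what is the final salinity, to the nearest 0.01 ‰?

Total salt / total volume:
Initial salt = 41,800×91.32 = 3,817,176
After stage 1: salt = 3,817,176 + 26,000×33.91 = 4,698,836; volume = 67,800 m³; S = 69.304 ‰
After stage 2: salt = 4,698,836 + 31,600×1.88 = 4,758,244; volume = 99,400 m³; S = 47.87 ‰
After stage 3: salt = 4,758,244 + 3,300×187.37 = 5,376,565; volume = 102,700 m³
S = 5,376,565 / 102,700 = 52.3521 ‰

52.35 ‰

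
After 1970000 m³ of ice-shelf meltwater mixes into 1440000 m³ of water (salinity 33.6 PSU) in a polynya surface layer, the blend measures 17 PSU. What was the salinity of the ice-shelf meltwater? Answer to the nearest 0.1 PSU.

4.9 PSU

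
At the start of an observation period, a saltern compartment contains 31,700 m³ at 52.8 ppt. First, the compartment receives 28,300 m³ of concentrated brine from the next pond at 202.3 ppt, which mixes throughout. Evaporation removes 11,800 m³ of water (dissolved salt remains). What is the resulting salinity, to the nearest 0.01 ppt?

153.50 ppt

After mixing: salt = 31,700×52.8 + 28,300×202.3 = 7,398,850; volume = 60,000 m³
After evaporation: salt unchanged = 7,398,850; volume = 60,000 − 11,800 = 48,200 m³
S = 7,398,850 / 48,200 = 153.5031 ppt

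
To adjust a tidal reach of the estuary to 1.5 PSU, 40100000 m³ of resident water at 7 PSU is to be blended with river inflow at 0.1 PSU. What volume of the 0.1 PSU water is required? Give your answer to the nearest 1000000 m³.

158000000 m³

Salt balance: 40,100,000×7 + V×0.1 = (40,100,000+V)×1.5
280,700,000 + 0.1V = 60,150,000 + 1.5V
220,550,000 = 1.4V
V = 157,535,714.29 m³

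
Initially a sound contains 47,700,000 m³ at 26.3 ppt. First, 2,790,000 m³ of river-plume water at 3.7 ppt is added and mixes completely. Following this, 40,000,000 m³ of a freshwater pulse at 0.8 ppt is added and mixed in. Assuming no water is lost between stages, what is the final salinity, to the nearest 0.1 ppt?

14.3 ppt

Weighted by volume,
Initial salt = 47,700,000×26.3 = 1,254,510,000
After stage 1: salt = 1,254,510,000 + 2,790,000×3.7 = 1,264,833,000; volume = 50,490,000 m³; S = 25.051 ppt
After stage 2: salt = 1,264,833,000 + 40,000,000×0.8 = 1,296,833,000; volume = 90,490,000 m³
S = 1,296,833,000 / 90,490,000 = 14.3312 ppt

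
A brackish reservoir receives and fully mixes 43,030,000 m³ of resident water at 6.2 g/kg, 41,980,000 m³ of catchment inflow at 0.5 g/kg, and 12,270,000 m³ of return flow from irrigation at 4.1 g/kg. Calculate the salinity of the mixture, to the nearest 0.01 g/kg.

Salt balance:
salt = 43,030,000×6.2 + 41,980,000×0.5 + 12,270,000×4.1 = 266,786,000 + 20,990,000 + 50,307,000 = 338,083,000
volume = 43,030,000 + 41,980,000 + 12,270,000 = 97,280,000 m³
S = 338,083,000 / 97,280,000 = 3.4754 g/kg

3.48 g/kg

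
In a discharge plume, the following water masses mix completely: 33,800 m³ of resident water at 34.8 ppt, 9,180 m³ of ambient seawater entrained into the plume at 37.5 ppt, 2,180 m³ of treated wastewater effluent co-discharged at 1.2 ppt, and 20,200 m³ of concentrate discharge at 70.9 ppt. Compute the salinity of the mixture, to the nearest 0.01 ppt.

By conservation of dissolved salt,
salt = 33,800×34.8 + 9,180×37.5 + 2,180×1.2 + 20,200×70.9 = 1,176,240 + 344,250 + 2,616 + 1,432,180 = 2,955,286
volume = 33,800 + 9,180 + 2,180 + 20,200 = 65,360 m³
S = 2,955,286 / 65,360 = 45.2155 ppt

45.22 ppt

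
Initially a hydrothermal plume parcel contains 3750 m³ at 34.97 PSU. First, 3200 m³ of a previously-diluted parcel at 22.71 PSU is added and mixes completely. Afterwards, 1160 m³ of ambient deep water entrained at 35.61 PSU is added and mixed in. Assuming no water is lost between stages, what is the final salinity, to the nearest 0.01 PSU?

Conserving salt mass:
Initial salt = 3,750×34.97 = 131,137.5
After stage 1: salt = 131,137.5 + 3,200×22.71 = 203,809.5; volume = 6,950 m³; S = 29.325 PSU
After stage 2: salt = 203,809.5 + 1,160×35.61 = 245,117.1; volume = 8,110 m³
S = 245,117.1 / 8,110 = 30.2241 PSU

30.22 PSU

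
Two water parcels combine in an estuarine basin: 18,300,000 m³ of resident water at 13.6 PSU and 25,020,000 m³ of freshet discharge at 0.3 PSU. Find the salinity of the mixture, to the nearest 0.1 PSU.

5.9 PSU

Conserving salt mass:
salt = 18,300,000×13.6 + 25,020,000×0.3 = 248,880,000 + 7,506,000 = 256,386,000
volume = 18,300,000 + 25,020,000 = 43,320,000 m³
S = 256,386,000 / 43,320,000 = 5.918 PSU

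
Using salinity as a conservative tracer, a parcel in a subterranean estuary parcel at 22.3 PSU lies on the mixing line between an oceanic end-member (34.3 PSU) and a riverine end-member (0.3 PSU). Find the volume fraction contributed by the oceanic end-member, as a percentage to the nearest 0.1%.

Let g be the oceanic fraction. Salt balance per unit volume:
g×34.3 + (1−g)×0.3 = 22.3
g = (22.3 − 0.3) / (34.3 − 0.3) = 22/34 = 0.6471

64.7%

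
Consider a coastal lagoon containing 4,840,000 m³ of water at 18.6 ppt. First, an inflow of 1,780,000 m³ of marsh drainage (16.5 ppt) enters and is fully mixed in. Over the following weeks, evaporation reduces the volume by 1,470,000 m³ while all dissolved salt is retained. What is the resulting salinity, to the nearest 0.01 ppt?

23.18 ppt

After mixing: salt = 4,840,000×18.6 + 1,780,000×16.5 = 119,394,000; volume = 6,620,000 m³
After evaporation: salt unchanged = 119,394,000; volume = 6,620,000 − 1,470,000 = 5,150,000 m³
S = 119,394,000 / 5,150,000 = 23.1833 ppt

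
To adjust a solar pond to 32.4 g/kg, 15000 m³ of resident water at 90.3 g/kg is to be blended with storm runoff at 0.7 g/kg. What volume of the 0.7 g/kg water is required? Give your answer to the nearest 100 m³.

27400 m³

Salt balance: 15,000×90.3 + V×0.7 = (15,000+V)×32.4
1,354,500 + 0.7V = 486,000 + 32.4V
868,500 = 31.7V
V = 27,397.48 m³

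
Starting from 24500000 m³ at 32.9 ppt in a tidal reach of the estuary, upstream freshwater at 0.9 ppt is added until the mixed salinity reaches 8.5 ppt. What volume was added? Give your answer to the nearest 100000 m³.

Salt balance: 24,500,000×32.9 + V×0.9 = (24,500,000+V)×8.5
806,050,000 + 0.9V = 208,250,000 + 8.5V
597,800,000 = 7.6V
V = 78,657,894.74 m³

78700000 m³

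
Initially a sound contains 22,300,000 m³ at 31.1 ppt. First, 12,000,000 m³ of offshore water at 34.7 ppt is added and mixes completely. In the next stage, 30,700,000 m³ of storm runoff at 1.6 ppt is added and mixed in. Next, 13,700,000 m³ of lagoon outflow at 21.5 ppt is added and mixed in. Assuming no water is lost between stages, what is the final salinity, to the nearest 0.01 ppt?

Mass of salt is conserved:
Initial salt = 22,300,000×31.1 = 693,530,000
After stage 1: salt = 693,530,000 + 12,000,000×34.7 = 1,109,930,000; volume = 34,300,000 m³; S = 32.359 ppt
After stage 2: salt = 1,109,930,000 + 30,700,000×1.6 = 1,159,050,000; volume = 65,000,000 m³; S = 17.832 ppt
After stage 3: salt = 1,159,050,000 + 13,700,000×21.5 = 1,453,600,000; volume = 78,700,000 m³
S = 1,453,600,000 / 78,700,000 = 18.4701 ppt

18.47 ppt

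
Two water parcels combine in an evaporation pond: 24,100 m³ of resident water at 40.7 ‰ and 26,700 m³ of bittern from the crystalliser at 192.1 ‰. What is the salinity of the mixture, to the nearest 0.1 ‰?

120.3 ‰

By conservation of dissolved salt,
salt = 24,100×40.7 + 26,700×192.1 = 980,870 + 5,129,070 = 6,109,940
volume = 24,100 + 26,700 = 50,800 m³
S = 6,109,940 / 50,800 = 120.274 ‰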